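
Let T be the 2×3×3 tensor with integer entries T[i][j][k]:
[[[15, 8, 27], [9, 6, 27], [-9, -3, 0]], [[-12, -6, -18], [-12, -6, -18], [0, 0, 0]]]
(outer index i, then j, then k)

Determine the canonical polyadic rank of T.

2

Lower bound: the mode-2 unfolding of T (rows indexed by j, columns by (i,k) = (0,0), (0,1), (0,2), (1,0), (1,1), (1,2)) is [[15, 8, 27, -12, -6, -18], [9, 6, 27, -12, -6, -18], [-9, -3, 0, 0, 0, 0]].
There the 2×2 minor on rows j ∈ {0, 1}, columns (i,k) ∈ {(0,0), (0,1)} is det [[15, 8], [9, 6]] = 18 ≠ 0, so this unfolding has rank ≥ 2; CP rank is at least every unfolding rank, so rank(T) ≥ 2. (Unfolding ranks only ever bound the CP rank from below — rank(T) can be strictly larger than all of them — so the matching upper bound has to come from an explicit 2-term decomposition.)
Upper bound — finding two terms. Write S_k = T[:,:,k] for the frontal slices: S₀ = [[15, 9, -9], [-12, -12, 0]], S₁ = [[8, 6, -3], [-6, -6, 0]], S₂ = [[27, 27, 0], [-18, -18, 0]].
If T = a₁ ∘ b₁ ∘ c₁ + a₂ ∘ b₂ ∘ c₂ then each S_k = c₁[k]·a₁b₁ᵀ + c₂[k]·a₂b₂ᵀ. S₀ and S₁ are linearly independent, so a₁b₁ᵀ and a₂b₂ᵀ must span the same plane of matrices: they are the rank-1 matrices of the form x·S₀ + y·S₁.
The 2×2 minor of x·S₀ + y·S₁ on rows {0,1}, columns {0,1} is −72·x² − 60·xy − 12·y² = (-12)·(2·x + y)(3·x + y), vanishing at (x:y) = (1:-2) and (1:-3).
M₁ = S₀ − 2·S₁ = [[-1, -3, -3], [0, 0, 0]] = −[1, 0][1, 3, 3]ᵀ and M₂ = S₀ − 3·S₁ = [[-9, -9, 0], [6, 6, 0]] = (-3)·[3, -2][1, 1, 0]ᵀ, so take a₁ = [1, 0], b₁ = [1, 3, 3], a₂ = [3, -2], b₂ = [1, 1, 0].
Each slice is an integer combination of E₁ = a₁b₁ᵀ and E₂ = a₂b₂ᵀ: S₀ = −3·E₁ + 6·E₂, S₁ = −E₁ + 3·E₂, S₂ = 9·E₂; reading off coefficients, c₁ = [-3, -1, 0] and c₂ = [6, 3, 9].
Hence T = [1, 0] ∘ [1, 3, 3] ∘ [-3, -1, 0] + [3, -2] ∘ [1, 1, 0] ∘ [6, 3, 9], so rank(T) ≤ 2.
These bounds meet, so rank(T) = 2.
Check entry T[0,0,2] = 27: (1)·(1)·(0) + (3)·(1)·(9) = 27.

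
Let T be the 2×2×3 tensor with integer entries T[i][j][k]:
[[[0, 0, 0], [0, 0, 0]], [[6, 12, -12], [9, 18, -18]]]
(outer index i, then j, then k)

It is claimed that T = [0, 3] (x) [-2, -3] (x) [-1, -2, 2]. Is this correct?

Yes

Reconstruct entrywise from the claimed factors. For example, T[0,0,0] = 0 and Σₗ aₗ[0]bₗ[0]cₗ[0] = (0)·(-2)·(-1) = 0; checking all 12 entries, every one matches. The claim holds.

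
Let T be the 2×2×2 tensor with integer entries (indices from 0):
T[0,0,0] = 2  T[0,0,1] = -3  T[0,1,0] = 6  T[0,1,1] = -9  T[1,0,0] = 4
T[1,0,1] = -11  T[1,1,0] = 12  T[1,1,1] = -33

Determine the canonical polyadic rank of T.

2

Lower bound: in the mode-1 unfolding of T (rows indexed by i, columns by (j,k)) the 2×2 minor on rows i ∈ {0, 1}, columns (j,k) ∈ {(0,0), (0,1)} is det [[2, -3], [4, -11]] = -10 ≠ 0, so that unfolding has rank ≥ 2 and hence rank(T) ≥ 2 (CP rank is at least every unfolding rank, though it can be larger).
Upper bound: T[:,j,:] = b[j]·M for every slice, with b = [1, 3] and M = [[2, -3], [4, -11]] (rows i, columns k).
Splitting M by its rows (i = 0, 1), M = [1, 0][2, -3]ᵀ + [0, 1][4, -11]ᵀ.
Hence T = [1, 0] ⊗ [1, 3] ⊗ [2, -3] + [0, 1] ⊗ [1, 3] ⊗ [4, -11], so rank(T) ≤ 2.
These bounds meet, so rank(T) = 2.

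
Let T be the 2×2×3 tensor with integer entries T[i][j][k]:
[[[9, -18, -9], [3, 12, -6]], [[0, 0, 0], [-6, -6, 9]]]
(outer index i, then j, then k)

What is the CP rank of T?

2

Lower bound: the mode-2 unfolding of T (rows indexed by j, columns by (i,k) = (0,0), (0,1), (0,2), (1,0), (1,1), (1,2)) is [[9, -18, -9, 0, 0, 0], [3, 12, -6, -6, -6, 9]].
There the 2×2 minor on rows j ∈ {0, 1}, columns (i,k) ∈ {(0,0), (0,1)} is det [[9, -18], [3, 12]] = 162 ≠ 0, so this unfolding has rank ≥ 2; CP rank is at least every unfolding rank, so rank(T) ≥ 2. (Flattening ranks never certify an upper bound on CP rank; for that we must actually write T with 2 rank-1 terms.)
Upper bound — finding two terms. Write S_k = T[:,:,k] for the frontal slices: S₀ = [[9, 3], [0, -6]], S₁ = [[-18, 12], [0, -6]], S₂ = [[-9, -6], [0, 9]].
If T = a₁ (x) b₁ (x) c₁ + a₂ (x) b₂ (x) c₂ then each S_k = c₁[k]·a₁b₁ᵀ + c₂[k]·a₂b₂ᵀ. S₀ and S₁ are linearly independent, so a₁b₁ᵀ and a₂b₂ᵀ must span the same plane of matrices: they are the rank-1 matrices of the form x·S₀ + y·S₁.
det(x·S₀ + y·S₁) is −54·x² + 54·xy + 108·y² = (-54)·(x − 2·y)(x + y), vanishing at (x:y) = (2:1) and (1:-1).
M₁ = 2·S₀ + S₁ = [[0, 18], [0, -18]] = 18·(1, -1)(0, 1)ᵀ and M₂ = S₀ − S₁ = [[27, -9], [0, 0]] = 9·(1, 0)(3, -1)ᵀ, so take a₁ = (1, -1), b₁ = (0, 1), a₂ = (1, 0), b₂ = (3, -1).
Each slice is an integer combination of E₁ = a₁b₁ᵀ and E₂ = a₂b₂ᵀ: S₀ = 6·E₁ + 3·E₂, S₁ = 6·E₁ − 6·E₂, S₂ = −9·E₁ − 3·E₂; reading off coefficients, c₁ = (6, 6, -9) and c₂ = (3, -6, -3).
Hence T = (1, -1) (x) (0, 1) (x) (6, 6, -9) + (1, 0) (x) (3, -1) (x) (3, -6, -3), so rank(T) ≤ 2.
These bounds meet, so rank(T) = 2.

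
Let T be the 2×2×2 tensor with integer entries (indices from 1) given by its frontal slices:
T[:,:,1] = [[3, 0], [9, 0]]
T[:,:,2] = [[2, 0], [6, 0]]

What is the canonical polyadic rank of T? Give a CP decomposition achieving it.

rank(T) = 1

Lower bound: T ≠ 0 (e.g. T[1,1,1] = 3), so rank(T) ≥ 1.
Upper bound: if T = a (x) b (x) c then every fibre of T is a multiple of the corresponding factor, so read the factors off the fibres through the nonzero entry T[1,1,1] = 3.
The mode-1 fibre T[:,1,1] = [3, 9] gives a = [1, 3] (primitive direction); the mode-2 fibre T[1,:,1] = [3, 0] gives b = [1, 0]; then c[k] = T[1,1,k] / (a[1]·b[1]) = [3, 2] / 1 = [3, 2].
Expanding [1, 3] (x) [1, 0] (x) [3, 2] reproduces all 8 entries of T, so T = [1, 3] (x) [1, 0] (x) [3, 2] and rank(T) ≤ 1.
These bounds meet, so rank(T) = 1.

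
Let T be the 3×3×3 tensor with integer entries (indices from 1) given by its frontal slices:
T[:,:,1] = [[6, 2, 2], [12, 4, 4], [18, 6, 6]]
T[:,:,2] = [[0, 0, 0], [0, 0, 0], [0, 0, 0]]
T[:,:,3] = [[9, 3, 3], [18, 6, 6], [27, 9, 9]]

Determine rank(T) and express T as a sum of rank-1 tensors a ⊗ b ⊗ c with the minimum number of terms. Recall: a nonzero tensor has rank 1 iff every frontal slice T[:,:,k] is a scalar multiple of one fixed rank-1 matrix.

Lower bound: T ≠ 0 (e.g. T[1,1,1] = 6), so rank(T) ≥ 1.
Upper bound: if T = a ⊗ b ⊗ c then every fibre of T is a multiple of the corresponding factor, so read the factors off the fibres through the nonzero entry T[1,1,1] = 6.
The mode-1 fibre T[:,1,1] = [6, 12, 18] gives a = (1, 2, 3) (primitive direction); the mode-2 fibre T[1,:,1] = [6, 2, 2] gives b = (3, 1, 1); then c[k] = T[1,1,k] / (a[1]·b[1]) = [6, 0, 9] / 3 = (2, 0, 3).
Expanding (1, 2, 3) ⊗ (3, 1, 1) ⊗ (2, 0, 3) reproduces all 27 entries of T, so T = (1, 2, 3) ⊗ (3, 1, 1) ⊗ (2, 0, 3) and rank(T) ≤ 1.
These bounds meet, so rank(T) = 1.

rank(T) = 1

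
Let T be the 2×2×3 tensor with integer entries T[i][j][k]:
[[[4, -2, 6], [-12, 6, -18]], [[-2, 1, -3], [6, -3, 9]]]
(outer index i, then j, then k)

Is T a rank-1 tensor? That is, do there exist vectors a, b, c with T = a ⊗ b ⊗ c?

Yes

If T = a ⊗ b ⊗ c then every fibre of T is a multiple of the corresponding factor, so read the factors off the fibres through the nonzero entry T[0,0,0] = 4.
The mode-1 fibre T[:,0,0] = [4, -2] gives a = [2, -1] (primitive direction); the mode-2 fibre T[0,:,0] = [4, -12] gives b = [1, -3]; then c[k] = T[0,0,k] / (a[0]·b[0]) = [4, -2, 6] / 2 = [2, -1, 3].
Expanding [2, -1] ⊗ [1, -3] ⊗ [2, -1, 3] reproduces all 12 entries of T, so T = [2, -1] ⊗ [1, -3] ⊗ [2, -1, 3] and rank(T) ≤ 1.
Equivalently every frontal slice T[:,:,k] is c[k] times the rank-1 matrix [2, -1] ⊗ [1, -3]. So T has rank 1 (it is nonzero).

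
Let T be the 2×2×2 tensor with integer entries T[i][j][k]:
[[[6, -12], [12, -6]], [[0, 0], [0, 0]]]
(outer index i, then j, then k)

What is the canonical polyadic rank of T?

Lower bound: the mode-2 unfolding of T (rows indexed by j, columns by (i,k) = (0,0), (0,1), (1,0), (1,1)) is [[6, -12, 0, 0], [12, -6, 0, 0]].
There the 2×2 minor on rows j ∈ {0, 1}, columns (i,k) ∈ {(0,0), (0,1)} is det [[6, -12], [12, -6]] = 108 ≠ 0, so this unfolding has rank ≥ 2; CP rank is at least every unfolding rank, so rank(T) ≥ 2. (Unfolding ranks only ever bound the CP rank from below — rank(T) can be strictly larger than all of them — so the matching upper bound has to come from an explicit 2-term decomposition.)
Upper bound — finding two terms. Every mode-1 slice of T is a multiple of one matrix: T[i,:,:] = a[i]·M with a = (1, 0) and M = [[6, -12], [12, -6]] (rows indexed by j, columns by k). So it suffices to write M as a sum of two rank-1 matrices.
Splitting M by its rows (j = 0, 1), M = (1, 0)(6, -12)ᵀ + (0, 1)(12, -6)ᵀ.
Hence T = (1, 0) (x) (1, 0) (x) (6, -12) + (1, 0) (x) (0, 1) (x) (12, -6), so rank(T) ≤ 2.
These bounds meet, so rank(T) = 2.

2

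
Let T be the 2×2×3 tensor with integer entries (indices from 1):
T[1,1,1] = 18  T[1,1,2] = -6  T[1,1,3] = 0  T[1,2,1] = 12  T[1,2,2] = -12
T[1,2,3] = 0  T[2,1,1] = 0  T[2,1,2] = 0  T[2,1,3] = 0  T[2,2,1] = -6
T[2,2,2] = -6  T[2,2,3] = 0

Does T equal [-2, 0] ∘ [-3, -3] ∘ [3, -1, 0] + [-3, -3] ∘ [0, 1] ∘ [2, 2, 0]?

Reconstruct entrywise from the claimed factors. For example, T[2,1,1] = 0 and Σₗ aₗ[2]bₗ[1]cₗ[1] = (0)·(-3)·(3) + (-3)·(0)·(2) = 0; checking all 12 entries, every one matches. The claim holds.

Yes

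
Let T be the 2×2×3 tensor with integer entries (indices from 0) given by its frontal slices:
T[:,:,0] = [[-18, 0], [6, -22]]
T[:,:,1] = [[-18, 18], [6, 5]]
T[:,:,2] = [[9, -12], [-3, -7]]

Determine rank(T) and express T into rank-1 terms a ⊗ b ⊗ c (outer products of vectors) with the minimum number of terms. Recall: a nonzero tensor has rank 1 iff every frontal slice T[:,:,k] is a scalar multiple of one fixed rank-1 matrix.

rank(T) = 2

Lower bound: the mode-1 unfolding of T (rows indexed by i, columns by (j,k) = (0,0), (0,1), (0,2), (1,0), (1,1), (1,2)) is [[-18, -18, 9, 0, 18, -12], [6, 6, -3, -22, 5, -7]].
There the 2×2 minor on rows i ∈ {0, 1}, columns (j,k) ∈ {(0,0), (1,0)} is det [[-18, 0], [6, -22]] = 396 ≠ 0, so this unfolding has rank ≥ 2; CP rank is at least every unfolding rank, so rank(T) ≥ 2. (This is only a lower bound: in general the CP rank may exceed every unfolding rank, so we still need to exhibit 2 rank-1 terms summing to T.)
Upper bound — finding two terms. Write S_k = T[:,:,k] for the frontal slices: S₀ = [[-18, 0], [6, -22]], S₁ = [[-18, 18], [6, 5]], S₂ = [[9, -12], [-3, -7]].
If T = a₁ ⊗ b₁ ⊗ c₁ + a₂ ⊗ b₂ ⊗ c₂ then each S_k = c₁[k]·a₁b₁ᵀ + c₂[k]·a₂b₂ᵀ. S₀ and S₁ are linearly independent, so a₁b₁ᵀ and a₂b₂ᵀ must span the same plane of matrices: they are the rank-1 matrices of the form x·S₀ + y·S₁.
det(x·S₀ + y·S₁) is 396·x² + 198·xy − 198·y² = 198·(2·x − y)(x + y), vanishing at (x:y) = (1:2) and (1:-1).
M₁ = S₀ + 2·S₁ = [[-54, 36], [18, -12]] = (-6)·[3, -1][3, -2]ᵀ and M₂ = S₀ − S₁ = [[0, -18], [0, -27]] = (-9)·[2, 3][0, 1]ᵀ, so take a₁ = [3, -1], b₁ = [3, -2], a₂ = [2, 3], b₂ = [0, 1].
Each slice is an integer combination of E₁ = a₁b₁ᵀ and E₂ = a₂b₂ᵀ: S₀ = −2·E₁ − 6·E₂, S₁ = −2·E₁ + 3·E₂, S₂ = E₁ − 3·E₂; reading off coefficients, c₁ = [-2, -2, 1] and c₂ = [-6, 3, -3].
Hence T = [3, -1] ⊗ [3, -2] ⊗ [-2, -2, 1] + [2, 3] ⊗ [0, 1] ⊗ [-6, 3, -3], so rank(T) ≤ 2.
These bounds meet, so rank(T) = 2.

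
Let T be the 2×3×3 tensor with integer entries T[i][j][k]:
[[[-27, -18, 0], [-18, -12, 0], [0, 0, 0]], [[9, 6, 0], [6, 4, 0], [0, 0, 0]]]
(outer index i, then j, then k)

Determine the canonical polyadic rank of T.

1

Lower bound: T ≠ 0 (e.g. T[0,0,0] = -27), so rank(T) ≥ 1.
Upper bound: if T = a (x) b (x) c then every fibre of T is a multiple of the corresponding factor, so read the factors off the fibres through the nonzero entry T[0,0,0] = -27.
The mode-1 fibre T[:,0,0] = [-27, 9] gives a = [3, -1] (primitive direction); the mode-2 fibre T[0,:,0] = [-27, -18, 0] gives b = [3, 2, 0]; then c[k] = T[0,0,k] / (a[0]·b[0]) = [-27, -18, 0] / 9 = [-3, -2, 0].
Expanding [3, -1] (x) [3, 2, 0] (x) [-3, -2, 0] reproduces all 18 entries of T, so T = [3, -1] (x) [3, 2, 0] (x) [-3, -2, 0] and rank(T) ≤ 1.
These bounds meet, so rank(T) = 1.
Check entry T[0,2,2] = 0: (3)·(0)·(0) = 0.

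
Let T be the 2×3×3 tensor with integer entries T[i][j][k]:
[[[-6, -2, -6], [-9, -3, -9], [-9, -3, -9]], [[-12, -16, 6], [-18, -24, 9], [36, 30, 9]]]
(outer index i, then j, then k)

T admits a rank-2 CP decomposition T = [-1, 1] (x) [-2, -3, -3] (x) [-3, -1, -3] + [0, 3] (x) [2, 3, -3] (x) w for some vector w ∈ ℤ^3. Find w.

w = [-3, -3, 0]

Subtract the known terms from T to get the rank-1 residual R = [0, 3] (x) [2, 3, -3] (x) w, so R[i,j,k] = a[i]·b[j]·w[k]. Pick indices with nonzero a[1]·b[0] = (3)·(2) = 6. Only the fibre through (1,0,·) is needed: R[1,0,:] = T[1,0,:] − Σₗ aₗ[1]bₗ[0]cₗ = [-12, -16, 6] − (1)·(-2)·[-3, -1, -3] = [-18, -18, 0]. Then w[k] = R[1,0,k] / 6 for each k, giving w = [-18, -18, 0] / 6 = [-3, -3, 0].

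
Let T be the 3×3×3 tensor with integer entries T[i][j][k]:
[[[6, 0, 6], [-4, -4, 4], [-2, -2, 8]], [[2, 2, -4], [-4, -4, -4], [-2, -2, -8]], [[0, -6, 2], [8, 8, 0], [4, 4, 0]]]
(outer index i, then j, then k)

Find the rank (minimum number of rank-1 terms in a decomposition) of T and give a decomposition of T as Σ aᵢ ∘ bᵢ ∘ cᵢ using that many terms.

rank(T) = 3

Lower bound: the mode-2 unfolding of T (rows indexed by j, columns by (i,k) = (0,0), (0,1), (0,2), (1,0), (1,1), (1,2), (2,0), (2,1), (2,2)) is [[6, 0, 6, 2, 2, -4, 0, -6, 2], [-4, -4, 4, -4, -4, -4, 8, 8, 0], [-2, -2, 8, -2, -2, -8, 4, 4, 0]].
There the 3×3 minor on rows j ∈ {0, 1, 2}, columns (i,k) ∈ {(0,0), (0,1), (0,2)} is det [[6, 0, 6], [-4, -4, 4], [-2, -2, 8]] = -144 ≠ 0, so this unfolding has rank ≥ 3; CP rank is at least every unfolding rank, so rank(T) ≥ 3. (Flattening ranks never certify an upper bound on CP rank; for that we must actually write T with 3 rank-1 terms.)
Upper bound: T is a sum of 3 rank-1 terms, T = [1, -1, 0] ∘ [1, 1, 2] ∘ [0, 0, 4] + [1, 0, 1] ∘ [1, 0, 0] ∘ [4, -2, 2] + [1, 1, -2] ∘ [1, -2, -1] ∘ [2, 2, 0] (one valid choice — decompositions are not unique — normalised so each a, b is primitive with positive first nonzero entry; check it by expanding all entries), so rank(T) ≤ 3.
These bounds meet, so rank(T) = 3.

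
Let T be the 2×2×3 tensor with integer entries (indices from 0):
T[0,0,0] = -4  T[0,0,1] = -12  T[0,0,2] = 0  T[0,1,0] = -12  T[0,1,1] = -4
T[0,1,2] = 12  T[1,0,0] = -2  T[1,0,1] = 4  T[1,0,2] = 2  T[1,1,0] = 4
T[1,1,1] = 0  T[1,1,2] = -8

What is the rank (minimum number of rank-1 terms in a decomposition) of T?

3

Lower bound: the mode-3 unfolding of T (rows indexed by k, columns by (i,j) = (0,0), (0,1), (1,0), (1,1)) is [[-4, -12, -2, 4], [-12, -4, 4, 0], [0, 12, 2, -8]].
There the 3×3 minor on rows k ∈ {0, 1, 2}, columns (i,j) ∈ {(0,0), (0,1), (1,0)} is det [[-4, -12, -2], [-12, -4, 4], [0, 12, 2]] = 224 ≠ 0, so this unfolding has rank ≥ 3; CP rank is at least every unfolding rank, so rank(T) ≥ 3. (Flattening ranks never certify an upper bound on CP rank; for that we must actually write T with 3 rank-1 terms.)
Upper bound: T is a sum of 3 rank-1 terms, T = [1, -1] ⊗ [0, 1] ⊗ [-4, 0, 8] + [1, 0] ⊗ [1, 1] ⊗ [-8, -4, 4] + [2, -1] ⊗ [1, 0] ⊗ [2, -4, -2] (one valid choice — decompositions are not unique — normalised so each a, b is primitive with positive first nonzero entry; check it by expanding all entries), so rank(T) ≤ 3.
These bounds meet, so rank(T) = 3.
Check entry T[1,1,0] = 4: (-1)·(1)·(-4) + (0)·(1)·(-8) + (-1)·(0)·(2) = 4.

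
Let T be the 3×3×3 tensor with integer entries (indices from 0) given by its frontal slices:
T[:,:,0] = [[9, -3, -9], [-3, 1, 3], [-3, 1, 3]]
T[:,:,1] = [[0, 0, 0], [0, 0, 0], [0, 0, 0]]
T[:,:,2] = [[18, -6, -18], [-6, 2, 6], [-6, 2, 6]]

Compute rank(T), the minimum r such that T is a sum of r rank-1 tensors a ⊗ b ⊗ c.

Lower bound: T ≠ 0 (e.g. T[0,0,0] = 9), so rank(T) ≥ 1.
Upper bound: the mode-1 fibre T[:,0,0] = [9, -3, -3] gives a = (3, -1, -1) (primitive direction); the mode-2 fibre T[0,:,0] = [9, -3, -9] gives b = (3, -1, -3); then c[k] = T[0,0,k] / (a[0]·b[0]) = [9, 0, 18] / 9 = (1, 0, 2).
Expanding (3, -1, -1) ⊗ (3, -1, -3) ⊗ (1, 0, 2) reproduces all 27 entries of T, so T = (3, -1, -1) ⊗ (3, -1, -3) ⊗ (1, 0, 2) and rank(T) ≤ 1.
These bounds meet, so rank(T) = 1.

1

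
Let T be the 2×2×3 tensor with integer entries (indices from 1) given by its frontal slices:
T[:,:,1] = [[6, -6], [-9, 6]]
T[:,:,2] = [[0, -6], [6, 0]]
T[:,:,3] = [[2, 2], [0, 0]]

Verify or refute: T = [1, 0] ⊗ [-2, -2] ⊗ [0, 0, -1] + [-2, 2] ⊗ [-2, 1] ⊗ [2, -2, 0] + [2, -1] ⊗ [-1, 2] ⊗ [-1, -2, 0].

Reconstruct entry (1,1,1) from the claimed factors: Σₗ aₗ[1]bₗ[1]cₗ[1] = (1)·(-2)·(0) + (-2)·(-2)·(2) + (2)·(-1)·(-1) = 10, but T[1,1,1] = 6. The claim is false.

No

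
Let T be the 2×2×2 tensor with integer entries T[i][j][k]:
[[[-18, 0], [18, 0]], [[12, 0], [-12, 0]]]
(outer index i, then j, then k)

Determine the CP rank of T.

Lower bound: T ≠ 0 (e.g. T[0,0,0] = -18), so rank(T) ≥ 1.
Upper bound: the mode-1 fibre T[:,0,0] = [-18, 12] gives a = [3, -2] (primitive direction); the mode-2 fibre T[0,:,0] = [-18, 18] gives b = [1, -1]; then c[k] = T[0,0,k] / (a[0]·b[0]) = [-18, 0] / 3 = [-6, 0].
Expanding [3, -2] ∘ [1, -1] ∘ [-6, 0] reproduces all 8 entries of T, so T = [3, -2] ∘ [1, -1] ∘ [-6, 0] and rank(T) ≤ 1.
These bounds meet, so rank(T) = 1.

1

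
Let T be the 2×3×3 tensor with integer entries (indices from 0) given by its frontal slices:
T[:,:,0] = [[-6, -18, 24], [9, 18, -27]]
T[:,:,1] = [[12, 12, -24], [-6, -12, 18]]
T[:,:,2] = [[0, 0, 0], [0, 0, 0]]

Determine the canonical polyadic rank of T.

2

Lower bound: the mode-2 unfolding of T (rows indexed by j, columns by (i,k) = (0,0), (0,1), (0,2), (1,0), (1,1), (1,2)) is [[-6, 12, 0, 9, -6, 0], [-18, 12, 0, 18, -12, 0], [24, -24, 0, -27, 18, 0]].
There the 2×2 minor on rows j ∈ {0, 1}, columns (i,k) ∈ {(0,0), (0,1)} is det [[-6, 12], [-18, 12]] = 144 ≠ 0, so this unfolding has rank ≥ 2; CP rank is at least every unfolding rank, so rank(T) ≥ 2. (This is only a lower bound: in general the CP rank may exceed every unfolding rank, so we still need to exhibit 2 rank-1 terms summing to T.)
Upper bound — finding two terms. Write S_k = T[:,:,k] for the frontal slices: S₀ = [[-6, -18, 24], [9, 18, -27]], S₁ = [[12, 12, -24], [-6, -12, 18]], S₂ = [[0, 0, 0], [0, 0, 0]].
If T = a₁ (x) b₁ (x) c₁ + a₂ (x) b₂ (x) c₂ then each S_k = c₁[k]·a₁b₁ᵀ + c₂[k]·a₂b₂ᵀ. S₀ and S₁ are linearly independent, so a₁b₁ᵀ and a₂b₂ᵀ must span the same plane of matrices: they are the rank-1 matrices of the form x·S₀ + y·S₁.
The 2×2 minor of x·S₀ + y·S₁ on rows {0,1}, columns {0,1} is 54·x² + 72·xy − 72·y² = 18·(3·x − 2·y)(x + 2·y), vanishing at (x:y) = (2:3) and (2:-1).
M₁ = 2·S₀ + 3·S₁ = [[24, 0, -24], [0, 0, 0]] = 24·[1, 0][1, 0, -1]ᵀ and M₂ = 2·S₀ − S₁ = [[-24, -48, 72], [24, 48, -72]] = (-24)·[1, -1][1, 2, -3]ᵀ, so take a₁ = [1, 0], b₁ = [1, 0, -1], a₂ = [1, -1], b₂ = [1, 2, -3].
Each slice is an integer combination of E₁ = a₁b₁ᵀ and E₂ = a₂b₂ᵀ: S₀ = 3·E₁ − 9·E₂, S₁ = 6·E₁ + 6·E₂, S₂ = 0; reading off coefficients, c₁ = [3, 6, 0] and c₂ = [-9, 6, 0].
Hence T = [1, 0] (x) [1, 0, -1] (x) [3, 6, 0] + [1, -1] (x) [1, 2, -3] (x) [-9, 6, 0], so rank(T) ≤ 2.
These bounds meet, so rank(T) = 2.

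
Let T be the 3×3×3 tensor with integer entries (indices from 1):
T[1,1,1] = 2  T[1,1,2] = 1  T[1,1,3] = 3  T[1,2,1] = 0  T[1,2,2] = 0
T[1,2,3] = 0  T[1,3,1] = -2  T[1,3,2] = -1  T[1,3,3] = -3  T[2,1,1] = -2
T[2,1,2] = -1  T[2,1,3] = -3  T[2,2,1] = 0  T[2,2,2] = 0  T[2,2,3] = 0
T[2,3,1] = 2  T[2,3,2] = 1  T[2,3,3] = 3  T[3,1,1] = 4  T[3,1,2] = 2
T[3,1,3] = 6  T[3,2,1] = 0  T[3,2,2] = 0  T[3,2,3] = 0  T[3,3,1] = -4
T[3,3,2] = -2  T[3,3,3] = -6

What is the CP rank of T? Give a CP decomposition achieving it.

Lower bound: T ≠ 0 (e.g. T[1,1,1] = 2), so rank(T) ≥ 1.
Upper bound: if T = a ⊗ b ⊗ c then every fibre of T is a multiple of the corresponding factor, so read the factors off the fibres through the nonzero entry T[1,1,1] = 2.
The mode-1 fibre T[:,1,1] = [2, -2, 4] gives a = [1, -1, 2] (primitive direction); the mode-2 fibre T[1,:,1] = [2, 0, -2] gives b = [1, 0, -1]; then c[k] = T[1,1,k] / (a[1]·b[1]) = [2, 1, 3] / 1 = [2, 1, 3].
Expanding [1, -1, 2] ⊗ [1, 0, -1] ⊗ [2, 1, 3] reproduces all 27 entries of T, so T = [1, -1, 2] ⊗ [1, 0, -1] ⊗ [2, 1, 3] and rank(T) ≤ 1.
These bounds meet, so rank(T) = 1.
Check entry T[3,3,1] = -4: (2)·(-1)·(2) = -4.

rank(T) = 1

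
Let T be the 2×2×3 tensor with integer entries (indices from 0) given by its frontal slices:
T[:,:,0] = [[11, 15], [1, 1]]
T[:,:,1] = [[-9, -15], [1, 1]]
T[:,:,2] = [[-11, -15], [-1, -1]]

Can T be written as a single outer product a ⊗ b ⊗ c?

The mode-2 unfolding of T (rows indexed by j, columns by (i,k) = (0,0), (0,1), (0,2), (1,0), (1,1), (1,2)) is [[11, -9, -11, 1, 1, -1], [15, -15, -15, 1, 1, -1]].
There the 2×2 minor on rows j ∈ {0, 1}, columns (i,k) ∈ {(0,0), (0,1)} is det [[11, -9], [15, -15]] = -30 ≠ 0, so this unfolding has rank ≥ 2; CP rank is at least every unfolding rank, so rank(T) ≥ 2.
In particular rank(T) ≥ 2 > 1, so T is not rank-1.

No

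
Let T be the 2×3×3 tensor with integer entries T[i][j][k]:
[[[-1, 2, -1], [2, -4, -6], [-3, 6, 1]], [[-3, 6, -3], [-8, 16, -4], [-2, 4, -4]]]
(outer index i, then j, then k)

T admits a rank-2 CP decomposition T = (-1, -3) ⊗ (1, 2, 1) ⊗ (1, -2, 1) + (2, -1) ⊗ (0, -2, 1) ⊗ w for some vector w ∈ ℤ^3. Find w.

w = (-1, 2, 1)

Subtract the known terms from T to get the rank-1 residual R = (2, -1) ⊗ (0, -2, 1) ⊗ w, so R[i,j,k] = a[i]·b[j]·w[k]. Pick indices with nonzero a[0]·b[1] = (2)·(-2) = -4. Only the fibre through (0,1,·) is needed: R[0,1,:] = T[0,1,:] − Σₗ aₗ[0]bₗ[1]cₗ = [2, -4, -6] − (-1)·(2)·(1, -2, 1) = [4, -8, -4]. Then w[k] = R[0,1,k] / -4 for each k, giving w = [4, -8, -4] / -4 = (-1, 2, 1).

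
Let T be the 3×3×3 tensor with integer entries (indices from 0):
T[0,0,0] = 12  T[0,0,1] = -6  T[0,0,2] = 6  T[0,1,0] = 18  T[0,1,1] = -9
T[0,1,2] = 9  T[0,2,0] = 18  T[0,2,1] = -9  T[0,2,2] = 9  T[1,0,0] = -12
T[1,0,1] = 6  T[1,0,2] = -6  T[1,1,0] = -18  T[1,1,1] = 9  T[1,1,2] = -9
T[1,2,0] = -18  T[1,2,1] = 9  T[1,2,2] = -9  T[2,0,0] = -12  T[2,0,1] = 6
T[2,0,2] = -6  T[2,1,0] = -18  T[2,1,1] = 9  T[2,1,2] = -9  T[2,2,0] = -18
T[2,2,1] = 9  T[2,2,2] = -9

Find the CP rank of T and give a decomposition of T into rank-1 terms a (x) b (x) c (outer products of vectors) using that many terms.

rank(T) = 1

Lower bound: T ≠ 0 (e.g. T[0,0,0] = 12), so rank(T) ≥ 1.
Upper bound: if T = a (x) b (x) c then every fibre of T is a multiple of the corresponding factor, so read the factors off the fibres through the nonzero entry T[0,0,0] = 12.
The mode-1 fibre T[:,0,0] = [12, -12, -12] gives a = [1, -1, -1] (primitive direction); the mode-2 fibre T[0,:,0] = [12, 18, 18] gives b = [2, 3, 3]; then c[k] = T[0,0,k] / (a[0]·b[0]) = [12, -6, 6] / 2 = [6, -3, 3].
Expanding [1, -1, -1] (x) [2, 3, 3] (x) [6, -3, 3] reproduces all 27 entries of T, so T = [1, -1, -1] (x) [2, 3, 3] (x) [6, -3, 3] and rank(T) ≤ 1.
These bounds meet, so rank(T) = 1.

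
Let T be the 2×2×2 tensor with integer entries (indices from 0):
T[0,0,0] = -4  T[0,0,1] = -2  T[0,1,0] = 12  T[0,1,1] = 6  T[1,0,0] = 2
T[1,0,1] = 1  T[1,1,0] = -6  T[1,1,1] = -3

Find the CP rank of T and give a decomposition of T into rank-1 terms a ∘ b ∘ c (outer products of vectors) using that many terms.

rank(T) = 1

Lower bound: T ≠ 0 (e.g. T[0,0,0] = -4), so rank(T) ≥ 1.
Upper bound: the mode-1 fibre T[:,0,0] = [-4, 2] gives a = [2, -1] (primitive direction); the mode-2 fibre T[0,:,0] = [-4, 12] gives b = [1, -3]; then c[k] = T[0,0,k] / (a[0]·b[0]) = [-4, -2] / 2 = [-2, -1].
Expanding [2, -1] ∘ [1, -3] ∘ [-2, -1] reproduces all 8 entries of T, so T = [2, -1] ∘ [1, -3] ∘ [-2, -1] and rank(T) ≤ 1.
These bounds meet, so rank(T) = 1.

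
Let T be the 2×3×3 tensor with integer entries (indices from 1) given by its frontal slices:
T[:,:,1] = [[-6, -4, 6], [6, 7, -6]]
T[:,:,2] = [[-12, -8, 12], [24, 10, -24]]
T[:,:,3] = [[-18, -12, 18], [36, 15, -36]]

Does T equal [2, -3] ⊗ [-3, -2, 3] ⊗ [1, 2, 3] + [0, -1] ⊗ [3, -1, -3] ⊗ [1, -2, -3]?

Yes

Reconstruct entrywise from the claimed factors. For example, T[2,2,2] = 10 and Σₗ aₗ[2]bₗ[2]cₗ[2] = (-3)·(-2)·(2) + (-1)·(-1)·(-2) = 10; checking all 18 entries, every one matches. The claim holds.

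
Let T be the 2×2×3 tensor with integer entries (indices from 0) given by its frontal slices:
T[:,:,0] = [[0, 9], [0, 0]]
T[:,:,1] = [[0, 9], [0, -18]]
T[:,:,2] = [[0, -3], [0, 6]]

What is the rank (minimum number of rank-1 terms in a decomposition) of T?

2

Lower bound: the mode-1 unfolding of T (rows indexed by i, columns by (j,k) = (0,0), (0,1), (0,2), (1,0), (1,1), (1,2)) is [[0, 0, 0, 9, 9, -3], [0, 0, 0, 0, -18, 6]].
There the 2×2 minor on rows i ∈ {0, 1}, columns (j,k) ∈ {(1,0), (1,1)} is det [[9, 9], [0, -18]] = -162 ≠ 0, so this unfolding has rank ≥ 2; CP rank is at least every unfolding rank, so rank(T) ≥ 2. (Flattening ranks never certify an upper bound on CP rank; for that we must actually write T with 2 rank-1 terms.)
Upper bound — finding two terms. Every mode-2 slice of T is a multiple of one matrix: T[:,j,:] = b[j]·M with b = [0, 1] and M = [[9, 9, -3], [0, -18, 6]] (rows indexed by i, columns by k). So it suffices to write M as a sum of two rank-1 matrices.
Splitting M by its rows (i = 0, 1), M = [1, 0][9, 9, -3]ᵀ + [0, 1][0, -18, 6]ᵀ.
Hence T = [1, 0] ⊗ [0, 1] ⊗ [9, 9, -3] + [0, 1] ⊗ [0, 1] ⊗ [0, -18, 6], so rank(T) ≤ 2.
These bounds meet, so rank(T) = 2.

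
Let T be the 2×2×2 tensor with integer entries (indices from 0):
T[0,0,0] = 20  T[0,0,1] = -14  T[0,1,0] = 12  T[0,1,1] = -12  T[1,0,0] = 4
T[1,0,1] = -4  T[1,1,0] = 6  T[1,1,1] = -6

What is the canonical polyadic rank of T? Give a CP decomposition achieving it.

rank(T) = 2

Lower bound: the mode-3 unfolding of T (rows indexed by k, columns by (i,j) = (0,0), (0,1), (1,0), (1,1)) is [[20, 12, 4, 6], [-14, -12, -4, -6]].
There the 2×2 minor on rows k ∈ {0, 1}, columns (i,j) ∈ {(0,0), (0,1)} is det [[20, 12], [-14, -12]] = -72 ≠ 0, so this unfolding has rank ≥ 2; CP rank is at least every unfolding rank, so rank(T) ≥ 2. (Flattening ranks never certify an upper bound on CP rank; for that we must actually write T with 2 rank-1 terms.)
Upper bound — finding two terms. Write S_k = T[:,:,k] for the frontal slices: S₀ = [[20, 12], [4, 6]], S₁ = [[-14, -12], [-4, -6]].
If T = a₁ (x) b₁ (x) c₁ + a₂ (x) b₂ (x) c₂ then each S_k = c₁[k]·a₁b₁ᵀ + c₂[k]·a₂b₂ᵀ. S₀ and S₁ are linearly independent, so a₁b₁ᵀ and a₂b₂ᵀ must span the same plane of matrices: they are the rank-1 matrices of the form x·S₀ + y·S₁.
det(x·S₀ + y·S₁) is 72·x² − 108·xy + 36·y² = 36·(2·x − y)(x − y), vanishing at (x:y) = (1:2) and (1:1).
M₁ = S₀ + 2·S₁ = [[-8, -12], [-4, -6]] = (-2)·(2, 1)(2, 3)ᵀ and M₂ = S₀ + S₁ = [[6, 0], [0, 0]] = 6·(1, 0)(1, 0)ᵀ, so take a₁ = (2, 1), b₁ = (2, 3), a₂ = (1, 0), b₂ = (1, 0).
Each slice is an integer combination of E₁ = a₁b₁ᵀ and E₂ = a₂b₂ᵀ: S₀ = 2·E₁ + 12·E₂, S₁ = −2·E₁ − 6·E₂; reading off coefficients, c₁ = (2, -2) and c₂ = (12, -6).
Hence T = (2, 1) (x) (2, 3) (x) (2, -2) + (1, 0) (x) (1, 0) (x) (12, -6), so rank(T) ≤ 2.
These bounds meet, so rank(T) = 2.
Check entry T[0,0,1] = -14: (2)·(2)·(-2) + (1)·(1)·(-6) = -14.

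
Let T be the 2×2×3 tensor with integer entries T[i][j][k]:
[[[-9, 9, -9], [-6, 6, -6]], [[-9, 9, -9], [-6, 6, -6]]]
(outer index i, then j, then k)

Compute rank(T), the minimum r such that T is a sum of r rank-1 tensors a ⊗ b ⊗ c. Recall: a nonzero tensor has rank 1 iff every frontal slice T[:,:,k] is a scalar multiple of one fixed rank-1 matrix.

Lower bound: T ≠ 0 (e.g. T[0,0,0] = -9), so rank(T) ≥ 1.
Upper bound: if T = a ⊗ b ⊗ c then every fibre of T is a multiple of the corresponding factor, so read the factors off the fibres through the nonzero entry T[0,0,0] = -9.
The mode-1 fibre T[:,0,0] = [-9, -9] gives a = [1, 1] (primitive direction); the mode-2 fibre T[0,:,0] = [-9, -6] gives b = [3, 2]; then c[k] = T[0,0,k] / (a[0]·b[0]) = [-9, 9, -9] / 3 = [-3, 3, -3].
Expanding [1, 1] ⊗ [3, 2] ⊗ [-3, 3, -3] reproduces all 12 entries of T, so T = [1, 1] ⊗ [3, 2] ⊗ [-3, 3, -3] and rank(T) ≤ 1.
These bounds meet, so rank(T) = 1.

1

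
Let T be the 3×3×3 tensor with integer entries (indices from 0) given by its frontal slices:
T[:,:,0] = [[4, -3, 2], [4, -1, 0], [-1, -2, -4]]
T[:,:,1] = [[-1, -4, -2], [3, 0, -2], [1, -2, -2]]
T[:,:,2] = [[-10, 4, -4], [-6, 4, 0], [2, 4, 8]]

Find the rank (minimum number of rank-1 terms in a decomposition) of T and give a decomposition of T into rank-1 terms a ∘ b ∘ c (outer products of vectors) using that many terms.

rank(T) = 3

Lower bound: the mode-3 unfolding of T (rows indexed by k, columns by (i,j) = (0,0), (0,1), (0,2), (1,0), (1,1), (1,2), (2,0), (2,1), (2,2)) is [[4, -3, 2, 4, -1, 0, -1, -2, -4], [-1, -4, -2, 3, 0, -2, 1, -2, -2], [-10, 4, -4, -6, 4, 0, 2, 4, 8]].
There the 3×3 minor on rows k ∈ {0, 1, 2}, columns (i,j) ∈ {(0,0), (0,1), (0,2)} is det [[4, -3, 2], [-1, -4, -2], [-10, 4, -4]] = -40 ≠ 0, so this unfolding has rank ≥ 3; CP rank is at least every unfolding rank, so rank(T) ≥ 3. (Unfolding ranks only ever bound the CP rank from below — rank(T) can be strictly larger than all of them — so the matching upper bound has to come from an explicit 3-term decomposition.)
Upper bound: T is a sum of 3 rank-1 terms, T = [1, -1, 0] ∘ [1, 1, 0] ∘ [-1, -2, 0] + [1, 1, 1] ∘ [1, -2, -2] ∘ [1, 1, -2] + [2, 1, -1] ∘ [1, 0, 1] ∘ [2, 0, -4] (written with every a and b primitive with positive leading entry and the scale carried by c; CP decompositions are not unique, and this one is verified by expanding entrywise), so rank(T) ≤ 3.
These bounds meet, so rank(T) = 3.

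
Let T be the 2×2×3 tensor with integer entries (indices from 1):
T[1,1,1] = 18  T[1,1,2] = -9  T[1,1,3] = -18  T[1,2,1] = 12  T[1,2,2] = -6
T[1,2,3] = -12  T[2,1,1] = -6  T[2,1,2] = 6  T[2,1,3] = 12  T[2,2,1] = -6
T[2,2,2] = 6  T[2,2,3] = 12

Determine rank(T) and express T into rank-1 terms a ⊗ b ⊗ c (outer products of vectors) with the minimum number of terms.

rank(T) = 2

Lower bound: the mode-3 unfolding of T (rows indexed by k, columns by (i,j) = (1,1), (1,2), (2,1), (2,2)) is [[18, 12, -6, -6], [-9, -6, 6, 6], [-18, -12, 12, 12]].
There the 2×2 minor on rows k ∈ {1, 2}, columns (i,j) ∈ {(1,1), (2,1)} is det [[18, -6], [-9, 6]] = 54 ≠ 0, so this unfolding has rank ≥ 2; CP rank is at least every unfolding rank, so rank(T) ≥ 2. (Flattening ranks never certify an upper bound on CP rank; for that we must actually write T with 2 rank-1 terms.)
Upper bound — finding two terms. Write S_k = T[:,:,k] for the frontal slices: S₁ = [[18, 12], [-6, -6]], S₂ = [[-9, -6], [6, 6]], S₃ = [[-18, -12], [12, 12]].
If T = a₁ ⊗ b₁ ⊗ c₁ + a₂ ⊗ b₂ ⊗ c₂ then each S_k = c₁[k]·a₁b₁ᵀ + c₂[k]·a₂b₂ᵀ. S₁ and S₂ are linearly independent, so a₁b₁ᵀ and a₂b₂ᵀ must span the same plane of matrices: they are the rank-1 matrices of the form x·S₁ + y·S₂.
det(x·S₁ + y·S₂) is −36·x² + 54·xy − 18·y² = (-18)·(2·x − y)(x − y), vanishing at (x:y) = (1:2) and (1:1).
M₁ = S₁ + 2·S₂ = [[0, 0], [6, 6]] = 6·[0, 1][1, 1]ᵀ and M₂ = S₁ + S₂ = [[9, 6], [0, 0]] = 3·[1, 0][3, 2]ᵀ, so take a₁ = [0, 1], b₁ = [1, 1], a₂ = [1, 0], b₂ = [3, 2].
Each slice is an integer combination of E₁ = a₁b₁ᵀ and E₂ = a₂b₂ᵀ: S₁ = −6·E₁ + 6·E₂, S₂ = 6·E₁ − 3·E₂, S₃ = 12·E₁ − 6·E₂; reading off coefficients, c₁ = [-6, 6, 12] and c₂ = [6, -3, -6].
Hence T = [0, 1] ⊗ [1, 1] ⊗ [-6, 6, 12] + [1, 0] ⊗ [3, 2] ⊗ [6, -3, -6], so rank(T) ≤ 2.
These bounds meet, so rank(T) = 2.
Check entry T[1,2,2] = -6: (0)·(1)·(6) + (1)·(2)·(-3) = -6.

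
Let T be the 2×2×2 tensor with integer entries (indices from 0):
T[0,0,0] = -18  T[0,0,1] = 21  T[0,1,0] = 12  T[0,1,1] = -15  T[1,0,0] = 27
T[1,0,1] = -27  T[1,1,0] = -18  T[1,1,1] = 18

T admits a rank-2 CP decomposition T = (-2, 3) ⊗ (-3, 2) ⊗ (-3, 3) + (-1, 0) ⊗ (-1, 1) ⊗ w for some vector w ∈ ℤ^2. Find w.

w = (0, 3)

Subtract the known terms from T to get the rank-1 residual R = (-1, 0) ⊗ (-1, 1) ⊗ w, so R[i,j,k] = a[i]·b[j]·w[k]. Pick indices with nonzero a[0]·b[0] = (-1)·(-1) = 1. Only the fibre through (0,0,·) is needed: R[0,0,:] = T[0,0,:] − Σₗ aₗ[0]bₗ[0]cₗ = [-18, 21] − (-2)·(-3)·(-3, 3) = [0, 3]. Then w[k] = R[0,0,k] / 1 for each k, giving w = [0, 3] / 1 = (0, 3).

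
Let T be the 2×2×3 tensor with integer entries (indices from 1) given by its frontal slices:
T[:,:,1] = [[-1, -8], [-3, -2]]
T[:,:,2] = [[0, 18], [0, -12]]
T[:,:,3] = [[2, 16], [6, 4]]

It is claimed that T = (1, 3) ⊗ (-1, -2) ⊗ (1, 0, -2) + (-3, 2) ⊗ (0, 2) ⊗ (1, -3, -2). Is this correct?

Reconstruct entrywise from the claimed factors. For example, T[2,1,2] = 0 and Σₗ aₗ[2]bₗ[1]cₗ[2] = (3)·(-1)·(0) + (2)·(0)·(-3) = 0; checking all 12 entries, every one matches. The claim holds.

Yes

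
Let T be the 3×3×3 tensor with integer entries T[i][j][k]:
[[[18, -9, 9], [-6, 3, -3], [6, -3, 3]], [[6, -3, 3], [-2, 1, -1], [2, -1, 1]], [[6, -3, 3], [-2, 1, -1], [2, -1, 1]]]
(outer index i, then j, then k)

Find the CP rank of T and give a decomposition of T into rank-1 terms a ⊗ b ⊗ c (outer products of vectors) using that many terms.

rank(T) = 1

Lower bound: T ≠ 0 (e.g. T[0,0,0] = 18), so rank(T) ≥ 1.
Upper bound: if T = a ⊗ b ⊗ c then every fibre of T is a multiple of the corresponding factor, so read the factors off the fibres through the nonzero entry T[0,0,0] = 18.
The mode-1 fibre T[:,0,0] = [18, 6, 6] gives a = (3, 1, 1) (primitive direction); the mode-2 fibre T[0,:,0] = [18, -6, 6] gives b = (3, -1, 1); then c[k] = T[0,0,k] / (a[0]·b[0]) = [18, -9, 9] / 9 = (2, -1, 1).
Expanding (3, 1, 1) ⊗ (3, -1, 1) ⊗ (2, -1, 1) reproduces all 27 entries of T, so T = (3, 1, 1) ⊗ (3, -1, 1) ⊗ (2, -1, 1) and rank(T) ≤ 1.
These bounds meet, so rank(T) = 1.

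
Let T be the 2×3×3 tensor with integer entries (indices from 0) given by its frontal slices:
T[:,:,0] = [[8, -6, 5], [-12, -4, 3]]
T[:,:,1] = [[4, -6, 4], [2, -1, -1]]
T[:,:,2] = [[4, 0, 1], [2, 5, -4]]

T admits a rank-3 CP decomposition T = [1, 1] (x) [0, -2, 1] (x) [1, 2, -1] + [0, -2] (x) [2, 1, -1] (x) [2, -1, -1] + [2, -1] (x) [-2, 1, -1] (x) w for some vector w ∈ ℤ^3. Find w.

Subtract the known terms from T to get the rank-1 residual R = [2, -1] (x) [-2, 1, -1] (x) w, so R[i,j,k] = a[i]·b[j]·w[k]. Pick indices with nonzero a[0]·b[0] = (2)·(-2) = -4. Only the fibre through (0,0,·) is needed: R[0,0,:] = T[0,0,:] − Σₗ aₗ[0]bₗ[0]cₗ = [8, 4, 4] − (1)·(0)·[1, 2, -1] − (0)·(2)·[2, -1, -1] = [8, 4, 4]. Then w[k] = R[0,0,k] / -4 for each k, giving w = [8, 4, 4] / -4 = [-2, -1, -1].

w = [-2, -1, -1]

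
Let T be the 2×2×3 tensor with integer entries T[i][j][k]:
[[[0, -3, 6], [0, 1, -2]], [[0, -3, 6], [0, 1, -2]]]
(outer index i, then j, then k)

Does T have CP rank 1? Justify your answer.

The mode-1 fibre T[:,0,1] = [-3, -3] gives a = [1, 1] (primitive direction); the mode-2 fibre T[0,:,1] = [-3, 1] gives b = [3, -1]; then c[k] = T[0,0,k] / (a[0]·b[0]) = [0, -3, 6] / 3 = [0, -1, 2].
Expanding [1, 1] ⊗ [3, -1] ⊗ [0, -1, 2] reproduces all 12 entries of T, so T = [1, 1] ⊗ [3, -1] ⊗ [0, -1, 2] and rank(T) ≤ 1.
Equivalently every frontal slice T[:,:,k] is c[k] times the rank-1 matrix [1, 1] ⊗ [3, -1]. So T has rank 1 (it is nonzero).

Yes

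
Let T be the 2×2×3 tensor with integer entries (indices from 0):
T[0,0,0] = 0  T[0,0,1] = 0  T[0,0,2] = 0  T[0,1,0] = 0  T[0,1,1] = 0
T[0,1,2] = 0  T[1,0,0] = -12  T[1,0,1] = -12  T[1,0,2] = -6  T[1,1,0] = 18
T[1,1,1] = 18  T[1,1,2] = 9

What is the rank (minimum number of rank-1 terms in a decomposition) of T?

Lower bound: T ≠ 0 (e.g. T[1,0,0] = -12), so rank(T) ≥ 1.
Upper bound: if T = a (x) b (x) c then every fibre of T is a multiple of the corresponding factor, so read the factors off the fibres through the nonzero entry T[1,0,0] = -12.
The mode-1 fibre T[:,0,0] = [0, -12] gives a = [0, 1] (primitive direction); the mode-2 fibre T[1,:,0] = [-12, 18] gives b = [2, -3]; then c[k] = T[1,0,k] / (a[1]·b[0]) = [-12, -12, -6] / 2 = [-6, -6, -3].
Expanding [0, 1] (x) [2, -3] (x) [-6, -6, -3] reproduces all 12 entries of T, so T = [0, 1] (x) [2, -3] (x) [-6, -6, -3] and rank(T) ≤ 1.
These bounds meet, so rank(T) = 1.

1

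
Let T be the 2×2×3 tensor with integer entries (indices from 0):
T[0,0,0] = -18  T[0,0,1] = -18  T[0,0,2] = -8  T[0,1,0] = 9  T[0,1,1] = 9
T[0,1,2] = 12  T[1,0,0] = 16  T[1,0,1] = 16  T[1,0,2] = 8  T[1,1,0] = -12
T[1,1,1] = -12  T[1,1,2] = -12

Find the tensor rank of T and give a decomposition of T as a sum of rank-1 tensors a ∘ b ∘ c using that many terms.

Lower bound: in the mode-3 unfolding of T (rows indexed by k, columns by (i,j)) the 2×2 minor on rows k ∈ {0, 2}, columns (i,j) ∈ {(0,0), (0,1)} is det [[-18, 9], [-8, 12]] = -144 ≠ 0, so that unfolding has rank ≥ 2 and hence rank(T) ≥ 2 (CP rank is at least every unfolding rank, though it can be larger).
Upper bound: with S_k = T[:,:,k], the two rank-1 terms a₁b₁ᵀ, a₂b₂ᵀ are the rank-1 members of the pencil x·S₀ + y·S₂.
det(x·S₀ + y·S₂) is 72·x² + 48·xy = 24·(3·x + 2·y)(x), vanishing at (x:y) = (2:-3) and (0:1).
M₁ = 2·S₀ − 3·S₂ = [[-12, -18], [8, 12]] = (-2)·[3, -2][2, 3]ᵀ and M₂ = S₂ = [[-8, 12], [8, -12]] = (-4)·[1, -1][2, -3]ᵀ, so take a₁ = [3, -2], b₁ = [2, 3], a₂ = [1, -1], b₂ = [2, -3].
Each slice is an integer combination of E₁ = a₁b₁ᵀ and E₂ = a₂b₂ᵀ: S₀ = −E₁ − 6·E₂, S₁ = −E₁ − 6·E₂, S₂ = −4·E₂; reading off coefficients, c₁ = [-1, -1, 0] and c₂ = [-6, -6, -4].
Hence T = [3, -2] ∘ [2, 3] ∘ [-1, -1, 0] + [1, -1] ∘ [2, -3] ∘ [-6, -6, -4], so rank(T) ≤ 2.
These bounds meet, so rank(T) = 2.

rank(T) = 2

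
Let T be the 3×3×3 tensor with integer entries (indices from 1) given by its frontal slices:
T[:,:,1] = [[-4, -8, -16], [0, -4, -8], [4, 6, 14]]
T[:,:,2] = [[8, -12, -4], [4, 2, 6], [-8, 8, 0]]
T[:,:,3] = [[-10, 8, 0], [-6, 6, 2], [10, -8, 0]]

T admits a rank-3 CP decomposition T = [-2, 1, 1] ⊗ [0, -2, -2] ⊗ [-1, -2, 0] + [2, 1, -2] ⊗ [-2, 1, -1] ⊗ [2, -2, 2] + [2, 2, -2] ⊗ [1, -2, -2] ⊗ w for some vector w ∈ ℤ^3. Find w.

w = [2, 0, -1]

Subtract the known terms from T to get the rank-1 residual R = [2, 2, -2] ⊗ [1, -2, -2] ⊗ w, so R[i,j,k] = a[i]·b[j]·w[k]. Pick indices with nonzero a[1]·b[1] = (2)·(1) = 2. Only the fibre through (1,1,·) is needed: R[1,1,:] = T[1,1,:] − Σₗ aₗ[1]bₗ[1]cₗ = [-4, 8, -10] − (-2)·(0)·[-1, -2, 0] − (2)·(-2)·[2, -2, 2] = [4, 0, -2]. Then w[k] = R[1,1,k] / 2 for each k, giving w = [4, 0, -2] / 2 = [2, 0, -1].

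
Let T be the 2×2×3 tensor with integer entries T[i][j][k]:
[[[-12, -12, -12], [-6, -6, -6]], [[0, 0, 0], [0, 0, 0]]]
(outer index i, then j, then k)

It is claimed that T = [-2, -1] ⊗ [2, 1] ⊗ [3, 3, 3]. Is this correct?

No

Reconstruct entry (1,0,0) from the claimed factors: Σₗ aₗ[1]bₗ[0]cₗ[0] = (-1)·(2)·(3) = -6, but T[1,0,0] = 0. The claim is false.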